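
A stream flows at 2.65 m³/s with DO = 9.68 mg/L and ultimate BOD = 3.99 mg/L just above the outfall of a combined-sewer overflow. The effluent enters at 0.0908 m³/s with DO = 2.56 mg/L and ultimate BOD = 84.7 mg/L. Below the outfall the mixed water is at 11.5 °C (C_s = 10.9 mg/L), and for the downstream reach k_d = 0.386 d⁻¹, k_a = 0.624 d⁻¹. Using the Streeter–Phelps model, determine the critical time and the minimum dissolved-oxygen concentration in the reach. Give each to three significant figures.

t_c ≈ 1.41 d; minimum DO ≈ 8.51 mg/L

Mixed DO = (2.65×9.68 + 0.0908×2.56)/(2.65+0.0908) = 25.88/2.741 = 9.444 mg/L.
Mixed L₀ = (2.65×3.99 + 0.0908×84.7)/(2.741) = 18.26/2.741 = 6.664 mg/L.
Initial deficit D₀ = C_s − DO₀ = 10.9 − 9.444 = 1.456 mg/L.
t_c = (1/0.2380) ln[(0.624/0.386)(1 − 1.456×0.2380/(0.386×6.664))] = 4.202 × ln(1.399) = 1.410 d.
D_c = (0.386/0.624) × 6.664 × e^(−0.386×1.410) = 0.6186 × 6.664 × 0.5802 = 2.392 mg/L.
Minimum DO = 10.9 − 2.392 = 8.508 mg/L.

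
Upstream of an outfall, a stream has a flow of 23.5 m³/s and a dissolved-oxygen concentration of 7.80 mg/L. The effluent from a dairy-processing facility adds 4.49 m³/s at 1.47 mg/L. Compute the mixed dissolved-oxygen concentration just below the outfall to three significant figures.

Flow-weighted mixing: C = (Q_r C_r + Q_w C_w)/(Q_r + Q_w)
= (23.5×7.80 + 4.49×1.47)/(23.5 + 4.49) = 189.9/27.99 = 6.785 mg/L.

6.78 mg/L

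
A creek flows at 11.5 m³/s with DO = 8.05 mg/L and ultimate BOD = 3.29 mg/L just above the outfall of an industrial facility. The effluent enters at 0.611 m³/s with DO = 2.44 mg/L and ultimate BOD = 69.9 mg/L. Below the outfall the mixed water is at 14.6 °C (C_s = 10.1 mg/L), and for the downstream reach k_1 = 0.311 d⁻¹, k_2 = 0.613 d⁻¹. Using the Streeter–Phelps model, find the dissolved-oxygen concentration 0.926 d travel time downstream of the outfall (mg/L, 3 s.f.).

DO ≈ 7.52 mg/L

Mixed DO = (11.5×8.05 + 0.611×2.44)/(11.5+0.611) = 94.07/12.11 = 7.767 mg/L.
Mixed L₀ = (11.5×3.29 + 0.611×69.9)/(12.11) = 80.54/12.11 = 6.650 mg/L.
Initial deficit D₀ = C_s − DO₀ = 10.1 − 7.767 = 2.333 mg/L.
D(0.926) = [0.311×6.650/(0.613−0.311)](e^(−0.311×0.926) − e^(−0.613×0.926)) + 2.333 e^(−0.613×0.926)
= 6.849 × (0.7498 − 0.5669) + 2.333 × 0.5669 = 2.575 mg/L.
DO = 10.1 − 2.575 = 7.525 mg/L.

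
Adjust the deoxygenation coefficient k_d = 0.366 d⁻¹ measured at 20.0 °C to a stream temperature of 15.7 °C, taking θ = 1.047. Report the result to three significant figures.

k_d(T₂) = k_d(T₁) · θ^(T₂−T₁) = 0.366 × 1.047^(15.7−20.0)
= 0.366 × 1.047^-4.30 = 0.366 × 0.8208 = 0.3004 d⁻¹.

k_d ≈ 0.300 d⁻¹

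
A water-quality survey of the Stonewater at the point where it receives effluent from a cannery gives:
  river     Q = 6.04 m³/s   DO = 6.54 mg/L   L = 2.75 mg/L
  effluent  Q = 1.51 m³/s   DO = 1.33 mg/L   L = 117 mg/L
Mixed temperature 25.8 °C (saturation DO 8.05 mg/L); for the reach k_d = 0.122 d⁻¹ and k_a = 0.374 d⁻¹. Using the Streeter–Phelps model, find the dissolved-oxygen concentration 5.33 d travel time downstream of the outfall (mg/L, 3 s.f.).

Mixed DO = (6.04×6.54 + 1.51×1.33)/(6.04+1.51) = 41.51/7.550 = 5.498 mg/L.
Mixed L₀ = (6.04×2.75 + 1.51×117)/(7.550) = 193.3/7.550 = 25.60 mg/L.
Initial deficit D₀ = C_s − DO₀ = 8.05 − 5.498 = 2.552 mg/L.
D(5.33) = [0.122×25.60/(0.374−0.122)](e^(−0.122×5.33) − e^(−0.374×5.33)) + 2.552 e^(−0.374×5.33)
= 12.39 × (0.5219 − 0.1362) + 2.552 × 0.1362 = 5.128 mg/L.
DO = 8.05 − 5.128 = 2.922 mg/L.

DO ≈ 2.92 mg/L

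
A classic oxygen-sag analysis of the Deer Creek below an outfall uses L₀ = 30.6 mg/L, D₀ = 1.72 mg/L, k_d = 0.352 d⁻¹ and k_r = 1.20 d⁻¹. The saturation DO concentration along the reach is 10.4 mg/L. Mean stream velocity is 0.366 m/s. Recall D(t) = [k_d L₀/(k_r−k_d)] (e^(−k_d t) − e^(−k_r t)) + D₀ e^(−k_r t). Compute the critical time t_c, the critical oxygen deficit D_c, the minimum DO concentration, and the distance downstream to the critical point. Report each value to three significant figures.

t_c ≈ 1.27 d; D_c ≈ 5.73 mg/L; min DO ≈ 4.67 mg/L; x_c ≈ 40.3 km

At the critical point dD/dt = 0, so k_d L₀ e^(−k_d t) = k_r D. Substituting D(t) from the Streeter–Phelps equation and solving for t gives
t_c = ln[(k_r/k_d)(1 − D₀(k_r−k_d)/(k_d L₀))] / (k_r−k_d).
Here k_r−k_d = 0.8480 d⁻¹ and 1 − D₀(k_r−k_d)/(k_d L₀) = 1 − 1.72×0.8480/(0.352×30.6) = 0.8646, so
t_c = ln(3.409 × 0.8646) / 0.8480 = 1.081 / 0.8480 = 1.275 d.
L(t_c) = L₀ e^(−k_d t_c) = 30.6 × 0.6385 = 19.54 mg/L, and at the critical point k_r D_c = k_d L, so D_c = (0.352/1.20) × 19.54 = 5.731 mg/L.
Minimum DO = C_s − D_c = 10.4 − 5.731 = 4.669 mg/L.
x_c = v t_c = 0.366 m/s × 1.275 d × 86400 s/d = 40310 m ≈ 40.3 km.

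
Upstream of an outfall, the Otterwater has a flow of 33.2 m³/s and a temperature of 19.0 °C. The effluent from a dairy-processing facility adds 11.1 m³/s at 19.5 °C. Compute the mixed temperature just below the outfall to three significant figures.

Flow-weighted mixing: C = (Q_r C_r + Q_w C_w)/(Q_r + Q_w)
= (33.2×19.0 + 11.1×19.5)/(33.2 + 11.1) = 847.2/44.30 = 19.13 °C.

19.1 °C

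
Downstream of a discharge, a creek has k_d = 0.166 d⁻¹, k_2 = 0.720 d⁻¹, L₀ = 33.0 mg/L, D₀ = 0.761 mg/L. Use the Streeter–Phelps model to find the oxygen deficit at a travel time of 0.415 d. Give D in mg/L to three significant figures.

D ≈ 2.46 mg/L

k_d L₀/(k_2−k_d) = 0.166×33.0/(0.720−0.166) = 5.478/0.5540 = 9.888 mg/L.
e^(−k_d t) = e^(−0.166×0.4150) = 0.9334; e^(−k_2 t) = e^(−0.720×0.4150) = 0.7417.
D = 9.888 × (0.9334 − 0.7417) + 0.761 × 0.7417 = 1.896 + 0.5644 = 2.460 mg/L.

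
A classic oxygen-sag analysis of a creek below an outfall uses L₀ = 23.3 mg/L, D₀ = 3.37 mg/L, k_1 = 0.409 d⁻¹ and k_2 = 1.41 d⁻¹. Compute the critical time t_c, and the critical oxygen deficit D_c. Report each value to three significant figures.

t_c = [1/(k_2−k_1)] ln[(k_2/k_1)(1 − D₀(k_2−k_1)/(k_1 L₀))]
= [1/(1.41−0.409)] ln[(1.41/0.409)(1 − 3.37×1.001/(0.409×23.3))]
= (1/1.001) ln[3.447 × 0.6460] = 0.9990 × ln(2.227) = 0.9990 × 0.8007 = 0.7999 d.
D_c = (k_1/k_2) L₀ e^(−k_1 t_c) = (0.409/1.41) × 23.3 × e^(−0.409×0.7999) = 0.2901 × 23.3 × 0.7210 = 4.873 mg/L.

t_c ≈ 0.800 d; D_c ≈ 4.87 mg/L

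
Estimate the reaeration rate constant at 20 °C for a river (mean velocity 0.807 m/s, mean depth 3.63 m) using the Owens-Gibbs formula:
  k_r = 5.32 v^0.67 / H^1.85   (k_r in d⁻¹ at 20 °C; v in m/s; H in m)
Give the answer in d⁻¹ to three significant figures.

k_r ≈ 0.424 d⁻¹

k_r = 5.32 × 0.807^0.67 / 3.63^1.85 = 5.32 × 0.8662 / 10.86 = 0.4243 d⁻¹.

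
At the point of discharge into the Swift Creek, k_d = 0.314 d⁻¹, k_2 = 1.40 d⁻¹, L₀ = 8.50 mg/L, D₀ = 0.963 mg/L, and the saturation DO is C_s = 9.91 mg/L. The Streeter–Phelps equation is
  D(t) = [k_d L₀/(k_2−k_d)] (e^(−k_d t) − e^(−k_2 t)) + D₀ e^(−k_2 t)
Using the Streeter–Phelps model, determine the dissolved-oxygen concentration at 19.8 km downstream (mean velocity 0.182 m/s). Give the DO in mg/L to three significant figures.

DO ≈ 8.51 mg/L

Travel time t = x/v = 19.8 km / (0.182 m/s) = 19800 m / 0.182 m/s = 108800 s = 1.259 d.
k_d L₀/(k_2−k_d) = 0.314×8.50/(1.40−0.314) = 2.669/1.086 = 2.458 mg/L.
e^(−k_d t) = e^(−0.314×1.259) = 0.6734; e^(−k_2 t) = e^(−1.40×1.259) = 0.1716.
D = 2.458 × (0.6734 − 0.1716) + 0.963 × 0.1716 = 1.233 + 0.1652 = 1.399 mg/L.
DO = C_s − D = 9.91 − 1.399 = 8.511 mg/L.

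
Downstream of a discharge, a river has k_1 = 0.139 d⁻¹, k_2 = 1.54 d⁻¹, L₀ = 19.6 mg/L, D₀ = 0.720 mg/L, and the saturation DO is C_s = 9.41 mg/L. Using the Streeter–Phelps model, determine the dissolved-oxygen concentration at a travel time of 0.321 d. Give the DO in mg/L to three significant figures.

k_1 L₀/(k_2−k_1) = 0.139×19.6/(1.54−0.139) = 2.724/1.401 = 1.945 mg/L.
e^(−k_1 t) = e^(−0.139×0.3210) = 0.9564; e^(−k_2 t) = e^(−1.54×0.3210) = 0.6100.
D = 1.945 × (0.9564 − 0.6100) + 0.720 × 0.6100 = 0.6736 + 0.4392 = 1.113 mg/L.
DO = C_s − D = 9.41 − 1.113 = 8.297 mg/L.

DO ≈ 8.30 mg/L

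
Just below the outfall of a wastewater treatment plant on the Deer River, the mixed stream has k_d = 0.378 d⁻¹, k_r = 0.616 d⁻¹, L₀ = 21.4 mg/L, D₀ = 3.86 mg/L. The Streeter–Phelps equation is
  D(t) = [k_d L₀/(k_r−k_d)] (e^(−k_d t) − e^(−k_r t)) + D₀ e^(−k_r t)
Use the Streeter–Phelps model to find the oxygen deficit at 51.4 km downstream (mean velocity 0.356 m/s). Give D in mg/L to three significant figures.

D ≈ 7.31 mg/L

Travel time t = x/v = 51.4 km / (0.356 m/s) = 51400 m / 0.356 m/s = 144400 s = 1.671 d.
k_d L₀/(k_r−k_d) = 0.378×21.4/(0.616−0.378) = 8.089/0.2380 = 33.99 mg/L.
e^(−k_d t) = e^(−0.378×1.671) = 0.5317; e^(−k_r t) = e^(−0.616×1.671) = 0.3572.
D = 33.99 × (0.5317 − 0.3572) + 3.86 × 0.3572 = 5.930 + 1.379 = 7.309 mg/L.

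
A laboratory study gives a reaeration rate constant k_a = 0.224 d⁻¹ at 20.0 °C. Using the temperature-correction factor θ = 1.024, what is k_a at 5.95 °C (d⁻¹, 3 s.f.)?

k_a(T₂) = k_a(T₁) · θ^(T₂−T₁) = 0.224 × 1.024^(5.95−20.0)
= 0.224 × 1.024^-14.1 = 0.224 × 0.7166 = 0.1605 d⁻¹.

k_a ≈ 0.161 d⁻¹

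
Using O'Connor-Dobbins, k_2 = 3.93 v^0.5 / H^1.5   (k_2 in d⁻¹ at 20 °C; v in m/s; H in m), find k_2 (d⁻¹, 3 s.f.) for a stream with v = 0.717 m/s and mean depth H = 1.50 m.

k_2 = 3.93 × 0.717^0.5 / 1.50^1.5 = 3.93 × 0.8468 / 1.837 = 1.811 d⁻¹.

k_2 ≈ 1.81 d⁻¹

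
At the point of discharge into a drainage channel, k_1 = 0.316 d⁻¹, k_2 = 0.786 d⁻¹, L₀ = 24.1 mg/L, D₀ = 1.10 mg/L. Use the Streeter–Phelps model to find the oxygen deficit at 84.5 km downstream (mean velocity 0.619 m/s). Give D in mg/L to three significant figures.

D ≈ 5.47 mg/L

Travel time t = x/v = 84.5 km / (0.619 m/s) = 84500 m / 0.619 m/s = 136500 s = 1.580 d.
k_1 L₀/(k_2−k_1) = 0.316×24.1/(0.786−0.316) = 7.616/0.4700 = 16.20 mg/L.
e^(−k_1 t) = e^(−0.316×1.580) = 0.6070; e^(−k_2 t) = e^(−0.786×1.580) = 0.2888.
D = 16.20 × (0.6070 − 0.2888) + 1.10 × 0.2888 = 5.155 + 0.3177 = 5.472 mg/L.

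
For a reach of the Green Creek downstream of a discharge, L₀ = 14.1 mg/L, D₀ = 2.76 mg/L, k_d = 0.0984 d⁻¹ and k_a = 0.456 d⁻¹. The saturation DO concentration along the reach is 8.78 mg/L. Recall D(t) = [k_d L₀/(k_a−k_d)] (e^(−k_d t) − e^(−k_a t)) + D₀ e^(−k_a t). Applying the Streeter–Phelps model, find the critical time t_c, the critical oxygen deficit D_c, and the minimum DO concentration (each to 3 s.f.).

t_c = [1/(k_a−k_d)] ln[(k_a/k_d)(1 − D₀(k_a−k_d)/(k_d L₀))]
= [1/(0.456−0.0984)] ln[(0.456/0.0984)(1 − 2.76×0.3576/(0.0984×14.1))]
= (1/0.3576) ln[4.634 × 0.2886] = 2.796 × ln(1.338) = 2.796 × 0.2909 = 0.8134 d.
L(t_c) = L₀ e^(−k_d t_c) = 14.1 × 0.9231 = 13.02 mg/L, and at the critical point k_a D_c = k_d L, so D_c = (0.0984/0.456) × 13.02 = 2.809 mg/L.
Minimum DO = C_s − D_c = 8.78 − 2.809 = 5.971 mg/L.

t_c ≈ 0.813 d; D_c ≈ 2.81 mg/L; min DO ≈ 5.97 mg/L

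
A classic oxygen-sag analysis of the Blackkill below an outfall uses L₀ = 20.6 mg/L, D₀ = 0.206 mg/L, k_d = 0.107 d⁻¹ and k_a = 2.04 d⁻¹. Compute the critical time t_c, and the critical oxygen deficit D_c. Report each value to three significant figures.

t_c = [1/(k_a−k_d)] ln[(k_a/k_d)(1 − D₀(k_a−k_d)/(k_d L₀))]
= [1/(2.04−0.107)] ln[(2.04/0.107)(1 − 0.206×1.933/(0.107×20.6))]
= (1/1.933) ln[19.07 × 0.8193] = 0.5173 × ln(15.62) = 0.5173 × 2.749 = 1.422 d.
D_c = (k_d/k_a) L₀ e^(−k_d t_c) = (0.107/2.04) × 20.6 × e^(−0.107×1.422) = 0.05245 × 20.6 × 0.8589 = 0.9280 mg/L.

t_c ≈ 1.42 d; D_c ≈ 0.928 mg/L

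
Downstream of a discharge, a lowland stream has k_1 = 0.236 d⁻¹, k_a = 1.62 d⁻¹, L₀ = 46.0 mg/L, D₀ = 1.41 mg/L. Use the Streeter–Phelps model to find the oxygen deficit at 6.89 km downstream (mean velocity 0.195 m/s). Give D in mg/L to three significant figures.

D ≈ 3.81 mg/L

Travel time t = x/v = 6.89 km / (0.195 m/s) = 6890 m / 0.195 m/s = 35330 s = 0.4090 d.
k_1 L₀/(k_a−k_1) = 0.236×46.0/(1.62−0.236) = 10.86/1.384 = 7.844 mg/L.
e^(−k_1 t) = e^(−0.236×0.4090) = 0.9080; e^(−k_a t) = e^(−1.62×0.4090) = 0.5156.
D = 7.844 × (0.9080 − 0.5156) + 1.41 × 0.5156 = 3.078 + 0.7269 = 3.805 mg/L.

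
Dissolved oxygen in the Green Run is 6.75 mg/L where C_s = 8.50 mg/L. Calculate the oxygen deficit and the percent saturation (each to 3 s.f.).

D ≈ 1.75 mg/L; 79.4 % saturation

D = C_s − C = 8.50 − 6.75 = 1.75 mg/L.
% saturation = 6.75/8.50 × 100 = 79.4 %.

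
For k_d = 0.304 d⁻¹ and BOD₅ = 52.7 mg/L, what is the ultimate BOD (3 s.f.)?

L₀ ≈ 67.5 mg/L

BOD₅ = L₀(1 − e^(−5k_d)) ⇒ L₀ = BOD₅ / (1 − e^(−5×0.304))
= 52.7 / (1 − 0.2187) = 52.7 / 0.7813 = 67.45 mg/L.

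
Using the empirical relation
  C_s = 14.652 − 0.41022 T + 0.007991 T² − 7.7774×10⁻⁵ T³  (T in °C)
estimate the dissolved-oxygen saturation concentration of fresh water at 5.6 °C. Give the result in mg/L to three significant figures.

C_s = 14.652 − 0.41022×5.6 + 0.007991×5.6² − 7.7774×10⁻⁵×5.6³ = 12.59 mg/L.

C_s ≈ 12.6 mg/L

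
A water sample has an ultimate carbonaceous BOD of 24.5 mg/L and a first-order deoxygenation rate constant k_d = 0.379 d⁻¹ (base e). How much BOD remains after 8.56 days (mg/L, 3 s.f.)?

L ≈ 0.955 mg/L

L_t = L₀ e^(−k_d t) = 24.5 × e^(−0.379×8.56) = 24.5 × 0.03900 = 0.9555 mg/L.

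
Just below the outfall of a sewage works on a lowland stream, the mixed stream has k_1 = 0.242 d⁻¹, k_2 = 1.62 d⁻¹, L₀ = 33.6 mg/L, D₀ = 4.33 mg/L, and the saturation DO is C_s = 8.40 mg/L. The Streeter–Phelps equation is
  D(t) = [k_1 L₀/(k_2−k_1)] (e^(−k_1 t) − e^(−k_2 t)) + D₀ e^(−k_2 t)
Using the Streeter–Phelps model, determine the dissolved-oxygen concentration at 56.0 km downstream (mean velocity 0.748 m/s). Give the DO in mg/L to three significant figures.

Travel time t = x/v = 56.0 km / (0.748 m/s) = 56000 m / 0.748 m/s = 74870 s = 0.8665 d.
k_1 L₀/(k_2−k_1) = 0.242×33.6/(1.62−0.242) = 8.131/1.378 = 5.901 mg/L.
e^(−k_1 t) = e^(−0.242×0.8665) = 0.8108; e^(−k_2 t) = e^(−1.62×0.8665) = 0.2457.
D = 5.901 × (0.8108 − 0.2457) + 4.33 × 0.2457 = 3.335 + 1.064 = 4.399 mg/L.
DO = C_s − D = 8.40 − 4.399 = 4.001 mg/L.

DO ≈ 4.00 mg/L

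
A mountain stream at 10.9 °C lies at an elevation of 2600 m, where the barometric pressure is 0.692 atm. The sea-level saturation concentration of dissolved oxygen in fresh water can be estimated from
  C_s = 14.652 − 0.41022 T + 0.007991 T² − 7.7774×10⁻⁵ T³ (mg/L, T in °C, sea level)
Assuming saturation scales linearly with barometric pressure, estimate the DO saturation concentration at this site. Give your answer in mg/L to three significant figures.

C_s ≈ 7.63 mg/L

At sea level: C_s = 14.652 − 0.41022×10.9 + 0.007991×10.9² − 7.7774×10⁻⁵×10.9³ = 11.03 mg/L.
Pressure correction: C_s' = 11.03 × 0.692 = 7.632 mg/L.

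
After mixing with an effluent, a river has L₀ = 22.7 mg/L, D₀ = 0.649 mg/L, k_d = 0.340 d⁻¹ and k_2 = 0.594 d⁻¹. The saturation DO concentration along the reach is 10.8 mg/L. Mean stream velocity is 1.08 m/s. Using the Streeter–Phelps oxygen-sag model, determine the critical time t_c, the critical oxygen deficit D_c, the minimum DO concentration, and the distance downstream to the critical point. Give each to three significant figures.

With k_2/k_d = 1.747 and 1 − D₀(k_2−k_d)/(k_d L₀) = 0.9786,
t_c = ln(1.747 × 0.9786) / (0.594 − 0.340) = ln(1.710) / 0.2540 = 0.5363/0.2540 = 2.112 d.
D_c = (k_d/k_2) L₀ e^(−k_d t_c) = (0.340/0.594) × 22.7 × e^(−0.340×2.112) = 0.5724 × 22.7 × 0.4878 = 6.338 mg/L.
Minimum DO = C_s − D_c = 10.8 − 6.338 = 4.462 mg/L.
x_c = v t_c = 1.08 m/s × 2.112 d × 86400 s/d = 197000 m ≈ 197 km.

t_c ≈ 2.11 d; D_c ≈ 6.34 mg/L; min DO ≈ 4.46 mg/L; x_c ≈ 197 km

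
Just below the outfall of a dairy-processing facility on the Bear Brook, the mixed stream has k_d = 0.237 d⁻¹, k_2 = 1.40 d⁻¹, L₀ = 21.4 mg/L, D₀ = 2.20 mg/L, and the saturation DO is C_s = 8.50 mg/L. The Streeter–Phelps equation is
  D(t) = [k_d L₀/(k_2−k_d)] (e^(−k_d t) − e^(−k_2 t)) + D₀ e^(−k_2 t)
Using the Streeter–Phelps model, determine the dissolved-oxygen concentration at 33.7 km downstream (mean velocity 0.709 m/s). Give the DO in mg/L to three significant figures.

DO ≈ 5.67 mg/L

Travel time t = x/v = 33.7 km / (0.709 m/s) = 33700 m / 0.709 m/s = 47530 s = 0.5501 d.
k_d L₀/(k_2−k_d) = 0.237×21.4/(1.40−0.237) = 5.072/1.163 = 4.361 mg/L.
e^(−k_d t) = e^(−0.237×0.5501) = 0.8778; e^(−k_2 t) = e^(−1.40×0.5501) = 0.4629.
D = 4.361 × (0.8778 − 0.4629) + 2.20 × 0.4629 = 1.809 + 1.018 = 2.828 mg/L.
DO = C_s − D = 8.50 − 2.828 = 5.672 mg/L.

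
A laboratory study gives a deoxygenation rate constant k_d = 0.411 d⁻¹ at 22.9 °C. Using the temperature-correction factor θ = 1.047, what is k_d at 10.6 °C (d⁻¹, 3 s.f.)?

k_d(T₂) = k_d(T₁) · θ^(T₂−T₁) = 0.411 × 1.047^(10.6−22.9)
= 0.411 × 1.047^-12.3 = 0.411 × 0.5684 = 0.2336 d⁻¹.

k_d ≈ 0.234 d⁻¹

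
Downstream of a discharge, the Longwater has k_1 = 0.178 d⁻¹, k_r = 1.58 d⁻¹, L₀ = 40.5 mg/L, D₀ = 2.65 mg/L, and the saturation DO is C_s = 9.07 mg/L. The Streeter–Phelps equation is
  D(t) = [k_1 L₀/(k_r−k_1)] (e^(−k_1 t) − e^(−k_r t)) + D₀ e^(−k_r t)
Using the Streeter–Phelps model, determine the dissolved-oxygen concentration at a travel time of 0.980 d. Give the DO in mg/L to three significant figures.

DO ≈ 5.28 mg/L

k_1 L₀/(k_r−k_1) = 0.178×40.5/(1.58−0.178) = 7.209/1.402 = 5.142 mg/L.
e^(−k_1 t) = e^(−0.178×0.9800) = 0.8399; e^(−k_r t) = e^(−1.58×0.9800) = 0.2126.
D = 5.142 × (0.8399 − 0.2126) + 2.65 × 0.2126 = 3.226 + 0.5634 = 3.789 mg/L.
DO = C_s − D = 9.07 − 3.789 = 5.281 mg/L.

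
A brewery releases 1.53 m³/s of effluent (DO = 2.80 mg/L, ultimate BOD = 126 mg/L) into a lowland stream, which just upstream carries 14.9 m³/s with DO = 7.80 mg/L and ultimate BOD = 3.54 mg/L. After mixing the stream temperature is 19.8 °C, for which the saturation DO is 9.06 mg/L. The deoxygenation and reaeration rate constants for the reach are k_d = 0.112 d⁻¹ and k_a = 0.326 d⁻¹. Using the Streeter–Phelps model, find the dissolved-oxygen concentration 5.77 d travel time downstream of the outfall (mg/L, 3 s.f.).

Mixed DO = (14.9×7.80 + 1.53×2.80)/(14.9+1.53) = 120.5/16.43 = 7.334 mg/L.
Mixed L₀ = (14.9×3.54 + 1.53×126)/(16.43) = 245.5/16.43 = 14.94 mg/L.
Initial deficit D₀ = C_s − DO₀ = 9.06 − 7.334 = 1.726 mg/L.
D(5.77) = [0.112×14.94/(0.326−0.112)](e^(−0.112×5.77) − e^(−0.326×5.77)) + 1.726 e^(−0.326×5.77)
= 7.821 × (0.5240 − 0.1524) + 1.726 × 0.1524 = 3.169 mg/L.
DO = 9.06 − 3.169 = 5.891 mg/L.

DO ≈ 5.89 mg/L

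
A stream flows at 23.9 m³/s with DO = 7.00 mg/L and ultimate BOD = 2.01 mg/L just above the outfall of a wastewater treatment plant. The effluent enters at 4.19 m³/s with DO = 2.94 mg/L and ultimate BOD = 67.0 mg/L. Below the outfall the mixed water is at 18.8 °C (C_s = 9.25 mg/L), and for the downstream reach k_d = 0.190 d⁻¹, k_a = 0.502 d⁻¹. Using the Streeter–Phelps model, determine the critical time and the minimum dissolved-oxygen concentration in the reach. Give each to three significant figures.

t_c ≈ 1.47 d; minimum DO ≈ 5.90 mg/L

Mixed DO = (23.9×7.00 + 4.19×2.94)/(23.9+4.19) = 179.6/28.09 = 6.394 mg/L.
Mixed L₀ = (23.9×2.01 + 4.19×67.0)/(28.09) = 328.8/28.09 = 11.70 mg/L.
Initial deficit D₀ = C_s − DO₀ = 9.25 − 6.394 = 2.856 mg/L.
t_c = (1/0.3120) ln[(0.502/0.190)(1 − 2.856×0.3120/(0.190×11.70))] = 3.205 × ln(1.584) = 1.473 d.
D_c = (0.190/0.502) × 11.70 × e^(−0.190×1.473) = 0.3785 × 11.70 × 0.7558 = 3.348 mg/L.
Minimum DO = 9.25 − 3.348 = 5.902 mg/L.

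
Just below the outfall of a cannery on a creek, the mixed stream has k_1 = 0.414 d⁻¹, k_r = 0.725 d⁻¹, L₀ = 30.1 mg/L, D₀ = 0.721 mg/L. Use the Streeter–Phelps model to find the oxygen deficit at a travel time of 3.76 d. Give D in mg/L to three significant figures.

D ≈ 5.87 mg/L

k_1 L₀/(k_r−k_1) = 0.414×30.1/(0.725−0.414) = 12.46/0.3110 = 40.07 mg/L.
e^(−k_1 t) = e^(−0.414×3.760) = 0.2108; e^(−k_r t) = e^(−0.725×3.760) = 0.06548.
D = 40.07 × (0.2108 − 0.06548) + 0.721 × 0.06548 = 5.825 + 0.04721 = 5.872 mg/L.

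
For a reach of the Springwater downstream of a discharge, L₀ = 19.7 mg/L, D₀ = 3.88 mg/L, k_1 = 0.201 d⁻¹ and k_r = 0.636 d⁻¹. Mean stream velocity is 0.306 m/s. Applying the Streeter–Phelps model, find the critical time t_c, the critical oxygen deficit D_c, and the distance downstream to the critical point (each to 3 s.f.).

t_c ≈ 1.37 d; D_c ≈ 4.73 mg/L; x_c ≈ 36.2 km

At the critical point dD/dt = 0, so k_1 L₀ e^(−k_1 t) = k_r D. Substituting D(t) from the Streeter–Phelps equation and solving for t gives
t_c = ln[(k_r/k_1)(1 − D₀(k_r−k_1)/(k_1 L₀))] / (k_r−k_1).
Here k_r−k_1 = 0.4350 d⁻¹ and 1 − D₀(k_r−k_1)/(k_1 L₀) = 1 − 3.88×0.4350/(0.201×19.7) = 0.5738, so
t_c = ln(3.164 × 0.5738) / 0.4350 = 0.5963 / 0.4350 = 1.371 d.
D_c = (k_1/k_r) L₀ e^(−k_1 t_c) = (0.201/0.636) × 19.7 × e^(−0.201×1.371) = 0.3160 × 19.7 × 0.7592 = 4.726 mg/L.
x_c = v t_c = 0.306 m/s × 1.371 d × 86400 s/d = 36240 m ≈ 36.2 km.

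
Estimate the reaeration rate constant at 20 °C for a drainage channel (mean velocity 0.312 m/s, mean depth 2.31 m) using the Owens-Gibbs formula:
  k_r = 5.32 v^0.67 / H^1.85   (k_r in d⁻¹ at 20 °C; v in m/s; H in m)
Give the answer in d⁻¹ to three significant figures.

k_r ≈ 0.518 d⁻¹

k_r = 5.32 × 0.312^0.67 / 2.31^1.85 = 5.32 × 0.4582 / 4.706 = 0.5180 d⁻¹.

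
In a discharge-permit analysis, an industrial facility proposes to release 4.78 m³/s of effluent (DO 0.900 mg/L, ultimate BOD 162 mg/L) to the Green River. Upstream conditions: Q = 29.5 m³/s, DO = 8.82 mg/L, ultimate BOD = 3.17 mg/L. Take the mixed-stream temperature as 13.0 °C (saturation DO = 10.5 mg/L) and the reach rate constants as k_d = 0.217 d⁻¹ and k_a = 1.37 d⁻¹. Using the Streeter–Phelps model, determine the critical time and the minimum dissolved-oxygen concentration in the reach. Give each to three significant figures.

t_c ≈ 0.837 d; minimum DO ≈ 7.16 mg/L

Mixed DO = (29.5×8.82 + 4.78×0.900)/(29.5+4.78) = 264.5/34.28 = 7.716 mg/L.
Mixed L₀ = (29.5×3.17 + 4.78×162)/(34.28) = 867.9/34.28 = 25.32 mg/L.
Initial deficit D₀ = C_s − DO₀ = 10.5 − 7.716 = 2.784 mg/L.
t_c = (1/1.153) ln[(1.37/0.217)(1 − 2.784×1.153/(0.217×25.32))] = 0.8673 × ln(2.624) = 0.8367 d.
D_c = (0.217/1.37) × 25.32 × e^(−0.217×0.8367) = 0.1584 × 25.32 × 0.8340 = 3.344 mg/L.
Minimum DO = 10.5 − 3.344 = 7.156 mg/L.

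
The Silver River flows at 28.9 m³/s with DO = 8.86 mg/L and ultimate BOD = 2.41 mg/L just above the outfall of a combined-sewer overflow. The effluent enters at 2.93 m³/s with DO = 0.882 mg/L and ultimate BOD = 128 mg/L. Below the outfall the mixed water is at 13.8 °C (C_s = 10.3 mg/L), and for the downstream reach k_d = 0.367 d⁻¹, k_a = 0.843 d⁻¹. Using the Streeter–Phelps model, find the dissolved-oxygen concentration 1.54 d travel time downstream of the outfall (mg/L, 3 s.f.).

DO ≈ 6.53 mg/L

Mixed DO = (28.9×8.86 + 2.93×0.882)/(28.9+2.93) = 258.6/31.83 = 8.126 mg/L.
Mixed L₀ = (28.9×2.41 + 2.93×128)/(31.83) = 444.7/31.83 = 13.97 mg/L.
Initial deficit D₀ = C_s − DO₀ = 10.3 − 8.126 = 2.174 mg/L.
D(1.54) = [0.367×13.97/(0.843−0.367)](e^(−0.367×1.54) − e^(−0.843×1.54)) + 2.174 e^(−0.843×1.54)
= 10.77 × (0.5683 − 0.2730) + 2.174 × 0.2730 = 3.774 mg/L.
DO = 10.3 − 3.774 = 6.526 mg/L.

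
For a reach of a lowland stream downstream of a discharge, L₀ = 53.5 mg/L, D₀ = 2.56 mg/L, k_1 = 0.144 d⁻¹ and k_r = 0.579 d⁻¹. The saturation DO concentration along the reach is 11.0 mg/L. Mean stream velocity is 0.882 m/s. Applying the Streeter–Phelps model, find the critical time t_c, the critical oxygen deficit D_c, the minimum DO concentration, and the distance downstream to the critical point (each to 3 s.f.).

At the critical point dD/dt = 0, so k_1 L₀ e^(−k_1 t) = k_r D. Substituting D(t) from the Streeter–Phelps equation and solving for t gives
t_c = ln[(k_r/k_1)(1 − D₀(k_r−k_1)/(k_1 L₀))] / (k_r−k_1).
Here k_r−k_1 = 0.4350 d⁻¹ and 1 − D₀(k_r−k_1)/(k_1 L₀) = 1 − 2.56×0.4350/(0.144×53.5) = 0.8555, so
t_c = ln(4.021 × 0.8555) / 0.4350 = 1.235 / 0.4350 = 2.840 d.
D_c = (k_1/k_r) L₀ e^(−k_1 t_c) = (0.144/0.579) × 53.5 × e^(−0.144×2.840) = 0.2487 × 53.5 × 0.6643 = 8.840 mg/L.
Minimum DO = C_s − D_c = 11.0 − 8.840 = 2.160 mg/L.
x_c = v t_c = 0.882 m/s × 2.840 d × 86400 s/d = 216400 m ≈ 216 km.

t_c ≈ 2.84 d; D_c ≈ 8.84 mg/L; min DO ≈ 2.16 mg/L; x_c ≈ 216 km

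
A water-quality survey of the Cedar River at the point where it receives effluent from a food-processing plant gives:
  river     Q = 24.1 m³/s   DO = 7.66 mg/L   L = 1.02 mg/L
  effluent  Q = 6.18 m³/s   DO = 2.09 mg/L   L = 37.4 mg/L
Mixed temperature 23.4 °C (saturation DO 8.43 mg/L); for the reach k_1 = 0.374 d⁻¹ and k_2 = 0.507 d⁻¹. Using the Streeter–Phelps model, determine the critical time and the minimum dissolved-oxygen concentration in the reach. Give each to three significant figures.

Mixed DO = (24.1×7.66 + 6.18×2.09)/(24.1+6.18) = 197.5/30.28 = 6.523 mg/L.
Mixed L₀ = (24.1×1.02 + 6.18×37.4)/(30.28) = 255.7/30.28 = 8.445 mg/L.
Initial deficit D₀ = C_s − DO₀ = 8.43 − 6.523 = 1.907 mg/L.
t_c = (1/0.1330) ln[(0.507/0.374)(1 − 1.907×0.1330/(0.374×8.445))] = 7.519 × ln(1.247) = 1.658 d.
D_c = (0.374/0.507) × 8.445 × e^(−0.374×1.658) = 0.7377 × 8.445 × 0.5378 = 3.351 mg/L.
Minimum DO = 8.43 − 3.351 = 5.079 mg/L.

t_c ≈ 1.66 d; minimum DO ≈ 5.08 mg/L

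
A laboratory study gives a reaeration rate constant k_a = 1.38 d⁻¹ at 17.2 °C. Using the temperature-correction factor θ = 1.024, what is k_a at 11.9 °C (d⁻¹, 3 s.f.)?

k_a ≈ 1.22 d⁻¹

k_a(T₂) = k_a(T₁) · θ^(T₂−T₁) = 1.38 × 1.024^(11.9−17.2)
= 1.38 × 1.024^-5.30 = 1.38 × 0.8819 = 1.217 d⁻¹.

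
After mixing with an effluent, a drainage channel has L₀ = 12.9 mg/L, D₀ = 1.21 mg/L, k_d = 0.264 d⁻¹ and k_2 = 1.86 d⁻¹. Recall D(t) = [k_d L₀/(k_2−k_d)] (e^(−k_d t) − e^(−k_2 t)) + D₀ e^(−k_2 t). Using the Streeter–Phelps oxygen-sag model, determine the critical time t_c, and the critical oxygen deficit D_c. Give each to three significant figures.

t_c ≈ 0.699 d; D_c ≈ 1.52 mg/L

t_c = [1/(k_2−k_d)] ln[(k_2/k_d)(1 − D₀(k_2−k_d)/(k_d L₀))]
= [1/(1.86−0.264)] ln[(1.86/0.264)(1 − 1.21×1.596/(0.264×12.9))]
= (1/1.596) ln[7.045 × 0.4329] = 0.6266 × ln(3.050) = 0.6266 × 1.115 = 0.6988 d.
D_c = (k_d/k_2) L₀ e^(−k_d t_c) = (0.264/1.86) × 12.9 × e^(−0.264×0.6988) = 0.1419 × 12.9 × 0.8315 = 1.523 mg/L.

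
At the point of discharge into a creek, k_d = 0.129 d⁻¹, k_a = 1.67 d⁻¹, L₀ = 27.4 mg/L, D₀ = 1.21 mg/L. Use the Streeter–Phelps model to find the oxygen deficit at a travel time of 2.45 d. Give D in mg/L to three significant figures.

D ≈ 1.65 mg/L

k_d L₀/(k_a−k_d) = 0.129×27.4/(1.67−0.129) = 3.535/1.541 = 2.294 mg/L.
e^(−k_d t) = e^(−0.129×2.450) = 0.7290; e^(−k_a t) = e^(−1.67×2.450) = 0.01671.
D = 2.294 × (0.7290 − 0.01671) + 1.21 × 0.01671 = 1.634 + 0.02022 = 1.654 mg/L.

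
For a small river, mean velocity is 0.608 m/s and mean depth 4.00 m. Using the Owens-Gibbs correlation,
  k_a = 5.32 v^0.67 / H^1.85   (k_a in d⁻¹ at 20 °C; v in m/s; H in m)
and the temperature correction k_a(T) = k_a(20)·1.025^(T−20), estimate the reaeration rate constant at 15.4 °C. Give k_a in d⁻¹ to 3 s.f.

k_a ≈ 0.262 d⁻¹

k_a(20) = 5.32 × 0.608^0.67 / 4.00^1.85 = 5.32 × 0.7165 / 13.00 = 0.2933 d⁻¹.
k_a(15.4) = 0.2933 × 1.025^(15.4−20) = 0.2933 × 0.8926 = 0.2618 d⁻¹.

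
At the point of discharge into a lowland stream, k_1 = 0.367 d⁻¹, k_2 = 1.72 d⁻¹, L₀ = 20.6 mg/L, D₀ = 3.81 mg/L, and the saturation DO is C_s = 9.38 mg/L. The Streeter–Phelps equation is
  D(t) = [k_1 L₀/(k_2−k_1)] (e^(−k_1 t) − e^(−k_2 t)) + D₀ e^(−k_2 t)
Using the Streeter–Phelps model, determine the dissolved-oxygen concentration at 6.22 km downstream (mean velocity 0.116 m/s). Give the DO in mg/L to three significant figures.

Travel time t = x/v = 6.22 km / (0.116 m/s) = 6220 m / 0.116 m/s = 53620 s = 0.6206 d.
k_1 L₀/(k_2−k_1) = 0.367×20.6/(1.72−0.367) = 7.560/1.353 = 5.588 mg/L.
e^(−k_1 t) = e^(−0.367×0.6206) = 0.7963; e^(−k_2 t) = e^(−1.72×0.6206) = 0.3439.
D = 5.588 × (0.7963 − 0.3439) + 3.81 × 0.3439 = 2.528 + 1.310 = 3.838 mg/L.
DO = C_s − D = 9.38 − 3.838 = 5.542 mg/L.

DO ≈ 5.54 mg/L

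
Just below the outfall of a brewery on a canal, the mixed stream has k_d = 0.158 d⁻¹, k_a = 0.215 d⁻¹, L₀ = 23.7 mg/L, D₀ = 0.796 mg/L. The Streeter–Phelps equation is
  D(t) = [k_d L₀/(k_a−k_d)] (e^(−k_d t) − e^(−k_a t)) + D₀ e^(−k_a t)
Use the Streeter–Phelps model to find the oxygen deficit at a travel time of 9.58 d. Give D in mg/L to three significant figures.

D ≈ 6.19 mg/L

k_d L₀/(k_a−k_d) = 0.158×23.7/(0.215−0.158) = 3.745/0.05700 = 65.69 mg/L.
e^(−k_d t) = e^(−0.158×9.580) = 0.2201; e^(−k_a t) = e^(−0.215×9.580) = 0.1275.
D = 65.69 × (0.2201 − 0.1275) + 0.796 × 0.1275 = 6.084 + 0.1015 = 6.186 mg/L.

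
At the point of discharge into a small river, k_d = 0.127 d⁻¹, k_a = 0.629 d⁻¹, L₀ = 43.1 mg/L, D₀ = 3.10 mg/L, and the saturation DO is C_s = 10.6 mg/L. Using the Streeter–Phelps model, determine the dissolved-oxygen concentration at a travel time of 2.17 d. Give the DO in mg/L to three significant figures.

k_d L₀/(k_a−k_d) = 0.127×43.1/(0.629−0.127) = 5.474/0.5020 = 10.90 mg/L.
e^(−k_d t) = e^(−0.127×2.170) = 0.7591; e^(−k_a t) = e^(−0.629×2.170) = 0.2554.
D = 10.90 × (0.7591 − 0.2554) + 3.10 × 0.2554 = 5.493 + 0.7917 = 6.284 mg/L.
DO = C_s − D = 10.6 − 6.284 = 4.316 mg/L.

DO ≈ 4.32 mg/L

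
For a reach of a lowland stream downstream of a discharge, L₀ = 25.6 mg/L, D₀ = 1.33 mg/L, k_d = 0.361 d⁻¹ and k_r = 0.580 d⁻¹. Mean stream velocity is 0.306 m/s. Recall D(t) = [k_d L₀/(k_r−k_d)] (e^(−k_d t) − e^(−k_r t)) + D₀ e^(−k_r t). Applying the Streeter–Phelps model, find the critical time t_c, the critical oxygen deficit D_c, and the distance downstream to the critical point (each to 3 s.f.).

With k_r/k_d = 1.607 and 1 − D₀(k_r−k_d)/(k_d L₀) = 0.9685,
t_c = ln(1.607 × 0.9685) / (0.580 − 0.361) = ln(1.556) / 0.2190 = 0.4421/0.2190 = 2.019 d.
D_c = (k_d/k_r) L₀ e^(−k_d t_c) = (0.361/0.580) × 25.6 × e^(−0.361×2.019) = 0.6224 × 25.6 × 0.4825 = 7.688 mg/L.
x_c = v t_c = 0.306 m/s × 2.019 d × 86400 s/d = 53370 m ≈ 53.4 km.

t_c ≈ 2.02 d; D_c ≈ 7.69 mg/L; x_c ≈ 53.4 km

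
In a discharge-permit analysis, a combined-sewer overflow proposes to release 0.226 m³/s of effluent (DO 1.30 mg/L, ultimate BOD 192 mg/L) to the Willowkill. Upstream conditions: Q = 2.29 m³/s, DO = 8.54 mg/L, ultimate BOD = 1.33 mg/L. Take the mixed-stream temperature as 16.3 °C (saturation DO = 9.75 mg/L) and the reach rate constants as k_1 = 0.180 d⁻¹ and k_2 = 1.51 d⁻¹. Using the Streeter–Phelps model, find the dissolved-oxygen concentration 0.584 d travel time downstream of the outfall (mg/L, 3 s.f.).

Mixed DO = (2.29×8.54 + 0.226×1.30)/(2.29+0.226) = 19.85/2.516 = 7.890 mg/L.
Mixed L₀ = (2.29×1.33 + 0.226×192)/(2.516) = 46.44/2.516 = 18.46 mg/L.
Initial deficit D₀ = C_s − DO₀ = 9.75 − 7.890 = 1.860 mg/L.
D(0.584) = [0.180×18.46/(1.51−0.180)](e^(−0.180×0.584) − e^(−1.51×0.584)) + 1.860 e^(−1.51×0.584)
= 2.498 × (0.9002 − 0.4140) + 1.860 × 0.4140 = 1.985 mg/L.
DO = 9.75 − 1.985 = 7.765 mg/L.

DO ≈ 7.77 mg/L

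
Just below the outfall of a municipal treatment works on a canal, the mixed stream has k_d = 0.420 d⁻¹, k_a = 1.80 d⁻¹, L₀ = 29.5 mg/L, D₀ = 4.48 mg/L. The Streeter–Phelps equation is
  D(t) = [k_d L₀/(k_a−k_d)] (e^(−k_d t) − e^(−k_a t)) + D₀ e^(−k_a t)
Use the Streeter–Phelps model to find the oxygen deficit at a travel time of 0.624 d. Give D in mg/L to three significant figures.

D ≈ 5.45 mg/L

k_d L₀/(k_a−k_d) = 0.420×29.5/(1.80−0.420) = 12.39/1.380 = 8.978 mg/L.
e^(−k_d t) = e^(−0.420×0.6240) = 0.7694; e^(−k_a t) = e^(−1.80×0.6240) = 0.3252.
D = 8.978 × (0.7694 − 0.3252) + 4.48 × 0.3252 = 3.988 + 1.457 = 5.445 mg/L.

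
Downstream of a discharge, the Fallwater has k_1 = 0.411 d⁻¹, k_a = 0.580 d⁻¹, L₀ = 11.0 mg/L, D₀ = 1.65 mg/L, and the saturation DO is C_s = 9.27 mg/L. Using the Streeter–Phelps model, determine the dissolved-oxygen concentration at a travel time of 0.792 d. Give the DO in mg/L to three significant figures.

DO ≈ 5.81 mg/L

k_1 L₀/(k_a−k_1) = 0.411×11.0/(0.580−0.411) = 4.521/0.1690 = 26.75 mg/L.
e^(−k_1 t) = e^(−0.411×0.7920) = 0.7222; e^(−k_a t) = e^(−0.580×0.7920) = 0.6317.
D = 26.75 × (0.7222 − 0.6317) + 1.65 × 0.6317 = 2.420 + 1.042 = 3.462 mg/L.
DO = C_s − D = 9.27 − 3.462 = 5.808 mg/L.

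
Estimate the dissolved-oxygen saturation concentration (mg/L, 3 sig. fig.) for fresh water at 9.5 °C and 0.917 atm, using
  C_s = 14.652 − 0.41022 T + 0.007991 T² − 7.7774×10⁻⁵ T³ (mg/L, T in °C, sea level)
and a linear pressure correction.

At sea level: C_s = 14.652 − 0.41022×9.5 + 0.007991×9.5² − 7.7774×10⁻⁵×9.5³ = 11.41 mg/L.
Pressure correction: C_s' = 11.41 × 0.917 = 10.46 mg/L.

C_s ≈ 10.5 mg/L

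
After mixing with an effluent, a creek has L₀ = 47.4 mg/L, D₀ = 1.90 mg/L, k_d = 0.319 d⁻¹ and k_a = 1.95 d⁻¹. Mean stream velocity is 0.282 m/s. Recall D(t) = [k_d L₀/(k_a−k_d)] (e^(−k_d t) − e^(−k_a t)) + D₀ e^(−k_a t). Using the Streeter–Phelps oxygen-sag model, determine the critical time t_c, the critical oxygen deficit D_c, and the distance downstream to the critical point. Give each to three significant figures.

t_c ≈ 0.969 d; D_c ≈ 5.69 mg/L; x_c ≈ 23.6 km

t_c = [1/(k_a−k_d)] ln[(k_a/k_d)(1 − D₀(k_a−k_d)/(k_d L₀))]
= [1/(1.95−0.319)] ln[(1.95/0.319)(1 − 1.90×1.631/(0.319×47.4))]
= (1/1.631) ln[6.113 × 0.7951] = 0.6131 × ln(4.860) = 0.6131 × 1.581 = 0.9694 d.
L(t_c) = L₀ e^(−k_d t_c) = 47.4 × 0.7340 = 34.79 mg/L, and at the critical point k_a D_c = k_d L, so D_c = (0.319/1.95) × 34.79 = 5.692 mg/L.
x_c = v t_c = 0.282 m/s × 0.9694 d × 86400 s/d = 23620 m ≈ 23.6 km.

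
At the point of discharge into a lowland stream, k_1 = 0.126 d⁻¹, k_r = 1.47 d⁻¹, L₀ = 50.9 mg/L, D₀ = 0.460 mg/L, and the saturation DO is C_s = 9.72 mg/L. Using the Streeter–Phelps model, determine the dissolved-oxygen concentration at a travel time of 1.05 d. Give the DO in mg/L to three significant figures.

DO ≈ 6.46 mg/L

k_1 L₀/(k_r−k_1) = 0.126×50.9/(1.47−0.126) = 6.413/1.344 = 4.772 mg/L.
e^(−k_1 t) = e^(−0.126×1.050) = 0.8761; e^(−k_r t) = e^(−1.47×1.050) = 0.2136.
D = 4.772 × (0.8761 − 0.2136) + 0.460 × 0.2136 = 3.161 + 0.09827 = 3.259 mg/L.
DO = C_s − D = 9.72 − 3.259 = 6.461 mg/L.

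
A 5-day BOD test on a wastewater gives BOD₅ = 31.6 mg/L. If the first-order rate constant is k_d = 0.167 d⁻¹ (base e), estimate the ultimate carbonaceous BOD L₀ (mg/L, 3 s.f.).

BOD₅ = L₀(1 − e^(−5k_d)) ⇒ L₀ = BOD₅ / (1 − e^(−5×0.167))
= 31.6 / (1 − 0.4339) = 31.6 / 0.5661 = 55.82 mg/L.

L₀ ≈ 55.8 mg/L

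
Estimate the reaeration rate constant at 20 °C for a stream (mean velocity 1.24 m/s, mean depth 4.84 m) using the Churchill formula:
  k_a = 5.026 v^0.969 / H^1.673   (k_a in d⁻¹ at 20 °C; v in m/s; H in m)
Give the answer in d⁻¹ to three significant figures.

k_a ≈ 0.443 d⁻¹

k_a = 5.026 × 1.24^0.969 / 4.84^1.673 = 5.026 × 1.232 / 13.99 = 0.4426 d⁻¹.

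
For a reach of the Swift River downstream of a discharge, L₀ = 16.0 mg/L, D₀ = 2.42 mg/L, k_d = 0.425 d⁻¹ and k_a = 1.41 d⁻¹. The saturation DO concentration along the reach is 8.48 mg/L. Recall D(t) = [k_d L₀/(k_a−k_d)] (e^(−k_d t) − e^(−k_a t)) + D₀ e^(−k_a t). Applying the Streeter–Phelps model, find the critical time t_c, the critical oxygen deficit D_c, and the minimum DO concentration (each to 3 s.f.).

t_c = [1/(k_a−k_d)] ln[(k_a/k_d)(1 − D₀(k_a−k_d)/(k_d L₀))]
= [1/(1.41−0.425)] ln[(1.41/0.425)(1 − 2.42×0.9850/(0.425×16.0))]
= (1/0.9850) ln[3.318 × 0.6495] = 1.015 × ln(2.155) = 1.015 × 0.7676 = 0.7793 d.
L(t_c) = L₀ e^(−k_d t_c) = 16.0 × 0.7181 = 11.49 mg/L, and at the critical point k_a D_c = k_d L, so D_c = (0.425/1.41) × 11.49 = 3.463 mg/L.
Minimum DO = C_s − D_c = 8.48 − 3.463 = 5.017 mg/L.

t_c ≈ 0.779 d; D_c ≈ 3.46 mg/L; min DO ≈ 5.02 mg/L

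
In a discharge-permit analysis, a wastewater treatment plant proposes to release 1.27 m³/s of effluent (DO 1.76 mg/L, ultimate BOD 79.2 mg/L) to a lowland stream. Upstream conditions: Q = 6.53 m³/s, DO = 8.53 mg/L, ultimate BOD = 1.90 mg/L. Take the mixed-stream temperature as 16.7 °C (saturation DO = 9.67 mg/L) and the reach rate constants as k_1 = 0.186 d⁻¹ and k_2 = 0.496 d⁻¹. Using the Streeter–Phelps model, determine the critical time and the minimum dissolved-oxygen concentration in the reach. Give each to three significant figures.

t_c ≈ 2.20 d; minimum DO ≈ 6.06 mg/L

Mixed DO = (6.53×8.53 + 1.27×1.76)/(6.53+1.27) = 57.94/7.800 = 7.428 mg/L.
Mixed L₀ = (6.53×1.90 + 1.27×79.2)/(7.800) = 113.0/7.800 = 14.49 mg/L.
Initial deficit D₀ = C_s − DO₀ = 9.67 − 7.428 = 2.242 mg/L.
t_c = (1/0.3100) ln[(0.496/0.186)(1 − 2.242×0.3100/(0.186×14.49))] = 3.226 × ln(1.979) = 2.201 d.
D_c = (0.186/0.496) × 14.49 × e^(−0.186×2.201) = 0.3750 × 14.49 × 0.6640 = 3.607 mg/L.
Minimum DO = 9.67 − 3.607 = 6.063 mg/L.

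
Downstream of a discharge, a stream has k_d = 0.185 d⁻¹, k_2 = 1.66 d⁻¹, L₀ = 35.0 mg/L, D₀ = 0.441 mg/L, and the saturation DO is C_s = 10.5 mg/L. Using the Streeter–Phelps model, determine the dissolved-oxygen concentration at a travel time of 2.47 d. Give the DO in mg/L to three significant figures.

k_d L₀/(k_2−k_d) = 0.185×35.0/(1.66−0.185) = 6.475/1.475 = 4.390 mg/L.
e^(−k_d t) = e^(−0.185×2.470) = 0.6332; e^(−k_2 t) = e^(−1.66×2.470) = 0.01657.
D = 4.390 × (0.6332 − 0.01657) + 0.441 × 0.01657 = 2.707 + 0.007307 = 2.714 mg/L.
DO = C_s − D = 10.5 − 2.714 = 7.786 mg/L.

DO ≈ 7.79 mg/L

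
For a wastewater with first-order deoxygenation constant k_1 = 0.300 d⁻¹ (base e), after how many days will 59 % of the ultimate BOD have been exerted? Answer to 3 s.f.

t ≈ 2.97 d

y/L₀ = 1 − e^(−k_1 t) = 0.59 ⇒ e^(−k_1 t) = 0.410
t = −ln(0.410) / 0.300 = 0.8916 / 0.300 = 2.972 d.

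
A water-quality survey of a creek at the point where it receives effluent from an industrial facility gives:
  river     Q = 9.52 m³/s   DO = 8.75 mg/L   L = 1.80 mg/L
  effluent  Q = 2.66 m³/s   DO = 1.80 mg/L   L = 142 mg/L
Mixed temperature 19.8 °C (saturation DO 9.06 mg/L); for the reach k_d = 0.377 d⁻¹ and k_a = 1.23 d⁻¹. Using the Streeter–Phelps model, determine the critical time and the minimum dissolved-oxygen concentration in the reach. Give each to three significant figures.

Mixed DO = (9.52×8.75 + 2.66×1.80)/(9.52+2.66) = 88.09/12.18 = 7.232 mg/L.
Mixed L₀ = (9.52×1.80 + 2.66×142)/(12.18) = 394.9/12.18 = 32.42 mg/L.
Initial deficit D₀ = C_s − DO₀ = 9.06 − 7.232 = 1.828 mg/L.
t_c = (1/0.8530) ln[(1.23/0.377)(1 − 1.828×0.8530/(0.377×32.42))] = 1.172 × ln(2.846) = 1.226 d.
D_c = (0.377/1.23) × 32.42 × e^(−0.377×1.226) = 0.3065 × 32.42 × 0.6298 = 6.258 mg/L.
Minimum DO = 9.06 − 6.258 = 2.802 mg/L.

t_c ≈ 1.23 d; minimum DO ≈ 2.80 mg/L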